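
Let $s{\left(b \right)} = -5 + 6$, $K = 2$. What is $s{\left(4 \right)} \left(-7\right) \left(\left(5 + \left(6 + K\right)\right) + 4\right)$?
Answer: $-119$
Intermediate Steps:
$s{\left(b \right)} = 1$
$s{\left(4 \right)} \left(-7\right) \left(\left(5 + \left(6 + K\right)\right) + 4\right) = 1 \left(-7\right) \left(\left(5 + \left(6 + 2\right)\right) + 4\right) = - 7 \left(\left(5 + 8\right) + 4\right) = - 7 \left(13 + 4\right) = \left(-7\right) 17 = -119$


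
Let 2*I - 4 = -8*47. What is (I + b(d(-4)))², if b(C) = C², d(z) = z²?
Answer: 4900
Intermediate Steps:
I = -186 (I = 2 + (-8*47)/2 = 2 + (½)*(-376) = 2 - 188 = -186)
(I + b(d(-4)))² = (-186 + ((-4)²)²)² = (-186 + 16²)² = (-186 + 256)² = 70² = 4900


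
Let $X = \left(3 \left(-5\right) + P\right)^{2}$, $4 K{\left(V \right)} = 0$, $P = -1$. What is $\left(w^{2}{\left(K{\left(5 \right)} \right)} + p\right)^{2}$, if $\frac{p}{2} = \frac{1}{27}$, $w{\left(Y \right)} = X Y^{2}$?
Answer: $\frac{4}{729} \approx 0.005487$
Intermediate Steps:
$K{\left(V \right)} = 0$ ($K{\left(V \right)} = \frac{1}{4} \cdot 0 = 0$)
$X = 256$ ($X = \left(3 \left(-5\right) - 1\right)^{2} = \left(-15 - 1\right)^{2} = \left(-16\right)^{2} = 256$)
$w{\left(Y \right)} = 256 Y^{2}$
$p = \frac{2}{27} \approx 0.074074$
$\left(w^{2}{\left(K{\left(5 \right)} \right)} + p\right)^{2} = \left(\left(256 \cdot 0^{2}\right)^{2} + \frac{2}{27}\right)^{2} = \left(\left(256 \cdot 0\right)^{2} + \frac{2}{27}\right)^{2} = \left(0^{2} + \frac{2}{27}\right)^{2} = \left(0 + \frac{2}{27}\right)^{2} = \left(\frac{2}{27}\right)^{2} = \frac{4}{729}$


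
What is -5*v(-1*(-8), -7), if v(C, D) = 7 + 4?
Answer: -55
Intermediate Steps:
v(C, D) = 11
-5*v(-1*(-8), -7) = -5*11 = -55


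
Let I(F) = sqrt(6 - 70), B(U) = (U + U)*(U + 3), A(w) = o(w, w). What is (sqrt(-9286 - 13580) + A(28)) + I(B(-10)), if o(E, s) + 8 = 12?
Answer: 4 + 8*I + I*sqrt(22866) ≈ 4.0 + 159.22*I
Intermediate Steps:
o(E, s) = 4 (o(E, s) = -8 + 12 = 4)
A(w) = 4
B(U) = 2*U*(3 + U) (B(U) = (2*U)*(3 + U) = 2*U*(3 + U))
I(F) = 8*I (I(F) = sqrt(-64) = 8*I)
(sqrt(-9286 - 13580) + A(28)) + I(B(-10)) = (sqrt(-9286 - 13580) + 4) + 8*I = (sqrt(-22866) + 4) + 8*I = (I*sqrt(22866) + 4) + 8*I = (4 + I*sqrt(22866)) + 8*I = 4 + 8*I + I*sqrt(22866)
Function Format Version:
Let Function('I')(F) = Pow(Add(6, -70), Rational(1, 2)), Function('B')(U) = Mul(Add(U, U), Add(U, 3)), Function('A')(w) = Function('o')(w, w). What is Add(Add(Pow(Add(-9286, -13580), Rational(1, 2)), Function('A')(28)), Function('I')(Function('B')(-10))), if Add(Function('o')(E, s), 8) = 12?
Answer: Add(4, Mul(8, I), Mul(I, Pow(22866, Rational(1, 2)))) ≈ Add(4.0000, Mul(159.22, I))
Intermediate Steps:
Function('o')(E, s) = 4 (Function('o')(E, s) = Add(-8, 12) = 4)
Function('A')(w) = 4
Function('B')(U) = Mul(2, U, Add(3, U)) (Function('B')(U) = Mul(Mul(2, U), Add(3, U)) = Mul(2, U, Add(3, U)))
Function('I')(F) = Mul(8, I) (Function('I')(F) = Pow(-64, Rational(1, 2)) = Mul(8, I))
Add(Add(Pow(Add(-9286, -13580), Rational(1, 2)), Function('A')(28)), Function('I')(Function('B')(-10))) = Add(Add(Pow(Add(-9286, -13580), Rational(1, 2)), 4), Mul(8, I)) = Add(Add(Pow(-22866, Rational(1, 2)), 4), Mul(8, I)) = Add(Add(Mul(I, Pow(22866, Rational(1, 2))), 4), Mul(8, I)) = Add(Add(4, Mul(I, Pow(22866, Rational(1, 2)))), Mul(8, I)) = Add(4, Mul(8, I), Mul(I, Pow(22866, Rational(1, 2))))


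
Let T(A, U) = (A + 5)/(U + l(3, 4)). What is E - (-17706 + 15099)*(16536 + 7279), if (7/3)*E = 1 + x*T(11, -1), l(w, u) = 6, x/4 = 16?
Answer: 310428966/5 ≈ 6.2086e+7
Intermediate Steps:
x = 64 (x = 4*16 = 64)
T(A, U) = (5 + A)/(6 + U) (T(A, U) = (A + 5)/(U + 6) = (5 + A)/(6 + U))
E = 441/5 (E = 3*(1 + 64*((5 + 11)/(6 - 1)))/7 = 3*(1 + 64*(16/5))/7 = 3*(1 + 1024/5)/7 = (3/7)*(1029/5) = 441/5 ≈ 88.200)
E - (-17706 + 15099)*(16536 + 7279) = 441/5 - (-17706 + 15099)*(16536 + 7279) = 441/5 - (-2607)*23815 = 441/5 - 1*(-62085705) = 441/5 + 62085705 = 310428966/5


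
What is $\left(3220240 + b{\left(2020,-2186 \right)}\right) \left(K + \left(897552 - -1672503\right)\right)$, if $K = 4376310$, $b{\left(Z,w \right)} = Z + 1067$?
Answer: $22390405856355$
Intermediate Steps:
$b{\left(Z,w \right)} = 1067 + Z$
$\left(3220240 + b{\left(2020,-2186 \right)}\right) \left(K + \left(897552 - -1672503\right)\right) = \left(3220240 + \left(1067 + 2020\right)\right) \left(4376310 + \left(897552 - -1672503\right)\right) = \left(3220240 + 3087\right) \left(4376310 + \left(897552 + 1672503\right)\right) = 3223327 \left(4376310 + 2570055\right) = 3223327 \cdot 6946365 = 22390405856355$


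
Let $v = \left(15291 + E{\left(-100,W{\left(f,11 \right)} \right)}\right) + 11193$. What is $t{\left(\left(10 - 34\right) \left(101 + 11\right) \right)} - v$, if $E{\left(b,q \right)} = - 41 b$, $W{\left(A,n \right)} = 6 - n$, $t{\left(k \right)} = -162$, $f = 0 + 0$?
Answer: $-30746$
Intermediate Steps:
$f = 0$
$v = 30584$ ($v = \left(15291 - -4100\right) + 11193 = \left(15291 + 4100\right) + 11193 = 19391 + 11193 = 30584$)
$t{\left(\left(10 - 34\right) \left(101 + 11\right) \right)} - v = -162 - 30584 = -30746$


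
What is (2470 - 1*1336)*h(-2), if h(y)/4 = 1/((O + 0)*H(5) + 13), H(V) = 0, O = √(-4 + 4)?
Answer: 4536/13 ≈ 348.92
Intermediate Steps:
O = 0 (O = √0 = 0)
h(y) = 4/13 (h(y) = 4/((0 + 0)*0 + 13) = 4/(0*0 + 13) = 4/(0 + 13) = 4/13)
(2470 - 1*1336)*h(-2) = (2470 - 1*1336)*(4/13) = (2470 - 1336)*(4/13) = 1134*(4/13) = 4536/13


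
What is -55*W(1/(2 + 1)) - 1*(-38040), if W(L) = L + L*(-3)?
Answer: 114230/3 ≈ 38077.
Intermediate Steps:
W(L) = -2*L (W(L) = L - 3*L = -2*L)
-55*W(1/(2 + 1)) - 1*(-38040) = -(-110)/(2 + 1) - 1*(-38040) = -(-110)/3 + 38040 = -55*(-⅔) + 38040 = 110/3 + 38040 = 114230/3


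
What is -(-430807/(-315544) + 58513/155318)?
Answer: -42687753849/24504831496 ≈ -1.7420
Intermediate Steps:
-(-430807/(-315544) + 58513/155318) = -(-430807*(-1/315544) + 58513*(1/155318)) = -(430807/315544 + 58513/155318) = -1*42687753849/24504831496 = -42687753849/24504831496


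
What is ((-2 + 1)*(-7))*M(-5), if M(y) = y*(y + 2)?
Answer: 105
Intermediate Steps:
M(y) = y*(2 + y)
((-2 + 1)*(-7))*M(-5) = ((-2 + 1)*(-7))*(-5*(2 - 5)) = (-1*(-7))*(-5*(-3)) = 7*15 = 105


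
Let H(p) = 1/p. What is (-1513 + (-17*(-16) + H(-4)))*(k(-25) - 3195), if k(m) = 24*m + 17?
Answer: 9378885/2 ≈ 4.6894e+6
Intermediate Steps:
k(m) = 17 + 24*m
(-1513 + (-17*(-16) + H(-4)))*(k(-25) - 3195) = (-1513 + (-17*(-16) + 1/(-4)))*((17 + 24*(-25)) - 3195) = (-1513 + (272 - ¼))*((17 - 600) - 3195) = (-1513 + 1087/4)*(-583 - 3195) = -4965/4*(-3778) = 9378885/2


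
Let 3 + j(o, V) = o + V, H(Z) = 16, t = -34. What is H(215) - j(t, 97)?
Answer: -44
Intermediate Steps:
j(o, V) = -3 + V + o (j(o, V) = -3 + (o + V) = -3 + (V + o) = -3 + V + o)
H(215) - j(t, 97) = 16 - (-3 + 97 - 34) = 16 - 1*60 = 16 - 60 = -44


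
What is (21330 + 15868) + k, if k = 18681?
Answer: 55879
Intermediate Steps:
(21330 + 15868) + k = (21330 + 15868) + 18681 = 37198 + 18681 = 55879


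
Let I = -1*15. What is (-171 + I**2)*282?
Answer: 15228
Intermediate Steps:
I = -15
(-171 + I**2)*282 = (-171 + (-15)**2)*282 = (-171 + 225)*282 = 54*282 = 15228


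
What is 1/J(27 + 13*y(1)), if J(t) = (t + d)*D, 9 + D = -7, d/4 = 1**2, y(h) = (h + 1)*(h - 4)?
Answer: 1/752 ≈ 0.0013298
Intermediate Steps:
y(h) = (1 + h)*(-4 + h)
d = 4 (d = 4*1**2 = 4*1 = 4)
D = -16 (D = -9 - 7 = -16)
J(t) = -64 - 16*t (J(t) = (t + 4)*(-16) = (4 + t)*(-16) = -64 - 16*t)
1/J(27 + 13*y(1)) = 1/(-64 - 16*(27 + 13*(-4 + 1**2 - 3*1))) = 1/(-64 - 16*(27 + 13*(-4 + 1 - 3))) = 1/(-64 - 16*(27 + 13*(-6))) = 1/(-64 - 16*(27 - 78)) = 1/(-64 - 16*(-51)) = 1/(-64 + 816) = 1/752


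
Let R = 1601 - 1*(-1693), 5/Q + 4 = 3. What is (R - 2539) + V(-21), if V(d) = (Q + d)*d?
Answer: 1301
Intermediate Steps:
Q = -5 (Q = 5/(-4 + 3) = 5/(-1) = 5*(-1) = -5)
R = 3294 (R = 1601 + 1693 = 3294)
V(d) = d*(-5 + d) (V(d) = (-5 + d)*d = d*(-5 + d))
(R - 2539) + V(-21) = (3294 - 2539) - 21*(-5 - 21) = 755 - 21*(-26) = 755 + 546 = 1301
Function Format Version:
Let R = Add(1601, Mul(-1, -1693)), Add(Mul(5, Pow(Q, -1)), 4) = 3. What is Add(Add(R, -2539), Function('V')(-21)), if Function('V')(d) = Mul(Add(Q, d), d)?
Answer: 1301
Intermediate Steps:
Q = -5 (Q = Mul(5, Pow(Add(-4, 3), -1)) = Mul(5, Pow(-1, -1)) = Mul(5, -1) = -5)
R = 3294 (R = Add(1601, 1693) = 3294)
Function('V')(d) = Mul(d, Add(-5, d)) (Function('V')(d) = Mul(Add(-5, d), d) = Mul(d, Add(-5, d)))
Add(Add(R, -2539), Function('V')(-21)) = Add(Add(3294, -2539), Mul(-21, Add(-5, -21))) = Add(755, Mul(-21, -26)) = Add(755, 546) = 1301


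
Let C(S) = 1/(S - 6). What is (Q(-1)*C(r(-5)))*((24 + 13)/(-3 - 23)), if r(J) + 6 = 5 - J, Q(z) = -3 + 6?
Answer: 111/52 ≈ 2.1346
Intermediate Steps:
Q(z) = 3
r(J) = -1 - J (r(J) = -6 + (5 - J) = -1 - J)
C(S) = 1/(-6 + S)
(Q(-1)*C(r(-5)))*((24 + 13)/(-3 - 23)) = (3/(-6 + (-1 - 1*(-5))))*((24 + 13)/(-3 - 23)) = (3/(-6 + (-1 + 5)))*(37/(-26)) = (3/(-6 + 4))*(37*(-1/26)) = (3/(-2))*(-37/26) = (3*(-½))*(-37/26) = -3/2*(-37/26) = 111/52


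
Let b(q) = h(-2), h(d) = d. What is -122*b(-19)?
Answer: 244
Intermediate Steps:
b(q) = -2
-122*b(-19) = -122*(-2) = 244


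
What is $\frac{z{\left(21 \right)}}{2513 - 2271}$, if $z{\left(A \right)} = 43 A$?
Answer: $\frac{903}{242} \approx 3.7314$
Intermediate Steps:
$\frac{z{\left(21 \right)}}{2513 - 2271} = \frac{43 \cdot 21}{2513 - 2271} = \frac{903}{2513 - 2271} = \frac{903}{242}$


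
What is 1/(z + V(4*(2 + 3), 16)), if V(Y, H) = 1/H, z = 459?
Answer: 16/7345 ≈ 0.0021784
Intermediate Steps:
1/(z + V(4*(2 + 3), 16)) = 1/(459 + 1/16) = 1/(7345/16) = 16/7345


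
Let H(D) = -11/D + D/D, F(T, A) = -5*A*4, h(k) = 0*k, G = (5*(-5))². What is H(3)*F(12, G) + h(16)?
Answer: 100000/3 ≈ 33333.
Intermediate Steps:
G = 625 (G = (-25)² = 625)
h(k) = 0
F(T, A) = -20*A
H(D) = 1 - 11/D (H(D) = -11/D + 1 = 1 - 11/D)
H(3)*F(12, G) + h(16) = ((-11 + 3)/3)*(-20*625) + 0 = ((⅓)*(-8))*(-12500) + 0 = -8/3*(-12500) + 0 = 100000/3 + 0 = 100000/3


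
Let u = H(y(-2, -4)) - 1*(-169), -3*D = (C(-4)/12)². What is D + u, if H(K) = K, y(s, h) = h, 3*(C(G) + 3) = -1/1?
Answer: 160355/972 ≈ 164.97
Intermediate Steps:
C(G) = -10/3 (C(G) = -3 + (-1/1)/3 = -3 + (-1*1)/3 = -3 + (⅓)*(-1) = -3 - ⅓ = -10/3)
D = -25/972 (D = -(-10/3/12)²/3 = -(-10/3*1/12)²/3 = -(-5/18)²/3 = -⅓*25/324 = -25/972 ≈ -0.025720)
u = 165 (u = -4 - 1*(-169) = -4 + 169 = 165)
D + u = -25/972 + 165 = 160355/972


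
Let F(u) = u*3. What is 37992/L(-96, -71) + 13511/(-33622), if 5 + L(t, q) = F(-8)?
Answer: -1277758843/975038 ≈ -1310.5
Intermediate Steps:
F(u) = 3*u
L(t, q) = -29 (L(t, q) = -5 + 3*(-8) = -5 - 24 = -29)
37992/L(-96, -71) + 13511/(-33622) = 37992/(-29) + 13511/(-33622) = 37992*(-1/29) + 13511*(-1/33622) = -37992/29 - 13511/33622 = -1277758843/975038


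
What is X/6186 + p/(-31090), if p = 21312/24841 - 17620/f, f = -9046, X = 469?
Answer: 818167022962117/10804291790384910 ≈ 0.075726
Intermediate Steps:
p = 315243386/112355843 (p = 21312/24841 - 17620/(-9046) = 21312*(1/24841) - 17620*(-1/9046) = 21312/24841 + 8810/4523 = 315243386/112355843 ≈ 2.8058)
X/6186 + p/(-31090) = 469/6186 + (315243386/112355843)/(-31090) = 469*(1/6186) + (315243386/112355843)*(-1/31090) = 469/6186 - 157621693/1746571579435 = 818167022962117/10804291790384910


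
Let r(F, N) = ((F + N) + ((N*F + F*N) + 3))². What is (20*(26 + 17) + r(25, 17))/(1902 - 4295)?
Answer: -801885/2393 ≈ -335.10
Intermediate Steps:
r(F, N) = (3 + F + N + 2*F*N)² (r(F, N) = ((F + N) + ((F*N + F*N) + 3))² = ((F + N) + (2*F*N + 3))² = ((F + N) + (3 + 2*F*N))² = (3 + F + N + 2*F*N)²)
(20*(26 + 17) + r(25, 17))/(1902 - 4295) = (20*(26 + 17) + (3 + 25 + 17 + 2*25*17)²)/(1902 - 4295) = (20*43 + (3 + 25 + 17 + 850)²)/(-2393) = (860 + 895²)*(-1/2393) = (860 + 801025)*(-1/2393) = 801885*(-1/2393) = -801885/2393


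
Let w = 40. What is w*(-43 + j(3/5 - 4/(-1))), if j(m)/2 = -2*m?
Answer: -2456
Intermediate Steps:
j(m) = -4*m (j(m) = 2*(-2*m) = -4*m)
w*(-43 + j(3/5 - 4/(-1))) = 40*(-43 - 4*(3/5 - 4/(-1))) = 40*(-43 - 4*(3*(⅕) - 4*(-1))) = 40*(-43 - 4*(⅗ + 4)) = 40*(-43 - 4*23/5) = 40*(-43 - 92/5) = 40*(-307/5) = -2456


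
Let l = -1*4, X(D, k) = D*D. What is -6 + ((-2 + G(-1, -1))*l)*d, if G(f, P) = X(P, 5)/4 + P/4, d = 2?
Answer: 10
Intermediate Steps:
X(D, k) = D**2
l = -4
G(f, P) = P/4 + P**2/4 (G(f, P) = P**2/4 + P/4 = P/4 + P**2/4)
-6 + ((-2 + G(-1, -1))*l)*d = -6 + ((-2 + (1/4)*(-1)*(1 - 1))*(-4))*2 = -6 + ((-2 + (1/4)*(-1)*0)*(-4))*2 = -6 + ((-2 + 0)*(-4))*2 = -6 - 2*(-4)*2 = -6 + 8*2 = -6 + 16 = 10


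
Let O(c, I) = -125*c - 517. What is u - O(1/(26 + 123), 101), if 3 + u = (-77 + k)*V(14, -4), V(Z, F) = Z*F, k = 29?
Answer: 477223/149 ≈ 3202.8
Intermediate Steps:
V(Z, F) = F*Z
O(c, I) = -517 - 125*c
u = 2685 (u = -3 + (-77 + 29)*(-4*14) = -3 - 48*(-56) = -3 + 2688 = 2685)
u - O(1/(26 + 123), 101) = 2685 - (-517 - 125/(26 + 123)) = 2685 - (-517 - 125/149) = 2685 - 1*(-77158/149) = 2685 + 77158/149 = 477223/149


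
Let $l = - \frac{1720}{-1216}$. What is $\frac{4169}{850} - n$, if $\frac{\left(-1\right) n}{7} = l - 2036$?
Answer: $- \frac{919722731}{64600} \approx -14237.0$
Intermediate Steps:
$l = \frac{215}{152}$ ($l = \left(-1720\right) \left(- \frac{1}{1216}\right) = \frac{215}{152} \approx 1.4145$)
$n = \frac{2164799}{152}$ ($n = - 7 \left(\frac{215}{152} - 2036\right) = \left(-7\right) \left(- \frac{309257}{152}\right) = \frac{2164799}{152} \approx 14242.0$)
$\frac{4169}{850} - n = \frac{4169}{850} - \frac{2164799}{152} = - \frac{919722731}{64600}$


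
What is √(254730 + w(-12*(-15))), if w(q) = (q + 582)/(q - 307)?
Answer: 2*√63681 ≈ 504.70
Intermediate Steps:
w(q) = (582 + q)/(-307 + q)
√(254730 + w(-12*(-15))) = √(254730 + (582 - 12*(-15))/(-307 - 12*(-15))) = √(254730 + (582 + 180)/(-307 + 180)) = √(254730 + 762/(-127)) = √(254730 - 1/127*762) = √(254730 - 6) = √254724 = 2*√63681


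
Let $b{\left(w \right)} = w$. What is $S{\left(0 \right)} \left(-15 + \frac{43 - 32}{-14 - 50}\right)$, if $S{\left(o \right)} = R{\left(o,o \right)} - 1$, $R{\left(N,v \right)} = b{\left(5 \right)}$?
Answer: $- \frac{971}{16} \approx -60.688$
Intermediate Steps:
$R{\left(N,v \right)} = 5$
$S{\left(o \right)} = 4$ ($S{\left(o \right)} = 5 - 1 = 4$)
$S{\left(0 \right)} \left(-15 + \frac{43 - 32}{-14 - 50}\right) = 4 \left(-15 + \frac{43 - 32}{-14 - 50}\right) = 4 \left(-15 + \frac{43 - 32}{-64}\right) = 4 \left(-15 + 11 \left(- \frac{1}{64}\right)\right) = 4 \left(-15 - \frac{11}{64}\right) = 4 \left(- \frac{971}{64}\right) = - \frac{971}{16}$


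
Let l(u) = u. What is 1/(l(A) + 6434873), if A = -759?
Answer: 1/6434114 ≈ 1.5542e-7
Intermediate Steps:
1/(l(A) + 6434873) = 1/(-759 + 6434873) = 1/6434114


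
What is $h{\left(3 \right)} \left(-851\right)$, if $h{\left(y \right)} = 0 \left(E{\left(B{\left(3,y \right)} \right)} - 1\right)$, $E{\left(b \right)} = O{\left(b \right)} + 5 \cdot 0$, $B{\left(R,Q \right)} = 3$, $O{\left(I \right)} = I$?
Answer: $0$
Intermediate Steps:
$E{\left(b \right)} = b$ ($E{\left(b \right)} = b + 5 \cdot 0 = b + 0 = b$)
$h{\left(y \right)} = 0$ ($h{\left(y \right)} = 0 \left(3 - 1\right) = 0 \cdot 2 = 0$)
$h{\left(3 \right)} \left(-851\right) = 0 \left(-851\right) = 0$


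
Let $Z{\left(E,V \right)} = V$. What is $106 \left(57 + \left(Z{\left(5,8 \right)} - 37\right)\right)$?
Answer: $2968$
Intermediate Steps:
$106 \left(57 + \left(Z{\left(5,8 \right)} - 37\right)\right) = 106 \left(57 + \left(8 - 37\right)\right) = 106 \left(57 - 29\right) = 106 \cdot 28 = 2968$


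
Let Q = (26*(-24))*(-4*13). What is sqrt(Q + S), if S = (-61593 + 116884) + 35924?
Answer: sqrt(123663) ≈ 351.66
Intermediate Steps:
S = 91215 (S = 55291 + 35924 = 91215)
Q = 32448 (Q = -624*(-52) = 32448)
sqrt(Q + S) = sqrt(32448 + 91215) = sqrt(123663)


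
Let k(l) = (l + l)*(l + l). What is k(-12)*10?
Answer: 5760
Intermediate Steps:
k(l) = 4*l² (k(l) = (2*l)*(2*l) = 4*l²)
k(-12)*10 = (4*(-12)²)*10 = (4*144)*10 = 576*10 = 5760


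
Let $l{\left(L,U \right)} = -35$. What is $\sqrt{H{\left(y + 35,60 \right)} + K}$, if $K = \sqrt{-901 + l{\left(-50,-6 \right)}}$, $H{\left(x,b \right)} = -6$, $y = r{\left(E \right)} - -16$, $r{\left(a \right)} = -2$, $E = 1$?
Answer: $\sqrt{-6 + 6 i \sqrt{26}} \approx 3.548 + 4.3114 i$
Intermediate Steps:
$y = 14$ ($y = -2 - -16 = -2 + 16 = 14$)
$K = 6 i \sqrt{26}$ ($K = \sqrt{-901 - 35} = \sqrt{-936} = 6 i \sqrt{26} \approx 30.594 i$)
$\sqrt{H{\left(y + 35,60 \right)} + K} = \sqrt{-6 + 6 i \sqrt{26}}$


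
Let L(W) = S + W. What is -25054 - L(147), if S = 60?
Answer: -25261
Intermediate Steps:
L(W) = 60 + W
-25054 - L(147) = -25054 - (60 + 147) = -25054 - 1*207 = -25054 - 207 = -25261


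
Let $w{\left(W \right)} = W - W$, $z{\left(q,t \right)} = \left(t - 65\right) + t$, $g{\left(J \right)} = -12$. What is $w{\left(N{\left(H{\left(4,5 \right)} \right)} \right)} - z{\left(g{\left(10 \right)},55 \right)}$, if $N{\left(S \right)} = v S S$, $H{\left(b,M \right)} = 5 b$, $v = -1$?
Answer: $-45$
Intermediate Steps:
$z{\left(q,t \right)} = -65 + 2 t$ ($z{\left(q,t \right)} = \left(-65 + t\right) + t = -65 + 2 t$)
$N{\left(S \right)} = - S^{2}$ ($N{\left(S \right)} = - S S = - S^{2}$)
$w{\left(W \right)} = 0$
$w{\left(N{\left(H{\left(4,5 \right)} \right)} \right)} - z{\left(g{\left(10 \right)},55 \right)} = 0 - \left(-65 + 2 \cdot 55\right) = 0 - \left(-65 + 110\right) = 0 - 45 = -45$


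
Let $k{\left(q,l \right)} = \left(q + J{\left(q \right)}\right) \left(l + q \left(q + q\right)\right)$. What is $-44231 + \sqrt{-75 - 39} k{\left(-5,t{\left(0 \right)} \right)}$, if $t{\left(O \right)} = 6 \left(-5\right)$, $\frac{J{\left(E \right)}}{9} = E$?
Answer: $-44231 - 1000 i \sqrt{114} \approx -44231.0 - 10677.0 i$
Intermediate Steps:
$J{\left(E \right)} = 9 E$
$t{\left(O \right)} = -30$
$k{\left(q,l \right)} = 10 q \left(l + 2 q^{2}\right)$ ($k{\left(q,l \right)} = \left(q + 9 q\right) \left(l + q \left(q + q\right)\right) = 10 q \left(l + q 2 q\right) = 10 q \left(l + 2 q^{2}\right)$)
$-44231 + \sqrt{-75 - 39} k{\left(-5,t{\left(0 \right)} \right)} = -44231 + \sqrt{-75 - 39} \cdot 10 \left(-5\right) \left(-30 + 2 \left(-5\right)^{2}\right) = -44231 + \sqrt{-114} \cdot 10 \left(-5\right) \left(-30 + 2 \cdot 25\right) = -44231 + i \sqrt{114} \cdot 10 \left(-5\right) \left(-30 + 50\right) = -44231 + i \sqrt{114} \cdot 10 \left(-5\right) 20 = -44231 + i \sqrt{114} \left(-1000\right) = -44231 - 1000 i \sqrt{114}$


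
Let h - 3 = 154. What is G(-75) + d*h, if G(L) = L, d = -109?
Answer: -17188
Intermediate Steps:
h = 157 (h = 3 + 154 = 157)
G(-75) + d*h = -75 - 109*157 = -75 - 17113 = -17188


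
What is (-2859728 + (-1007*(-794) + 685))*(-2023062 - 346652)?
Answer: 4880390437290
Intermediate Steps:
(-2859728 + (-1007*(-794) + 685))*(-2023062 - 346652) = (-2859728 + (799558 + 685))*(-2369714) = (-2859728 + 800243)*(-2369714) = -2059485*(-2369714) = 4880390437290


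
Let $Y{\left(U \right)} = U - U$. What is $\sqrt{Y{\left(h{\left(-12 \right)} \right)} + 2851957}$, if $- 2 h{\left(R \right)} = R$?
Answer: $\sqrt{2851957} \approx 1688.8$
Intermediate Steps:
$h{\left(R \right)} = - \frac{R}{2}$
$Y{\left(U \right)} = 0$
$\sqrt{Y{\left(h{\left(-12 \right)} \right)} + 2851957} = \sqrt{0 + 2851957} = \sqrt{2851957}$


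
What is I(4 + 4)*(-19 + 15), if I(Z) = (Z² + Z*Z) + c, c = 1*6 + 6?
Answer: -560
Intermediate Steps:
c = 12 (c = 6 + 6 = 12)
I(Z) = 12 + 2*Z² (I(Z) = (Z² + Z*Z) + 12 = (Z² + Z²) + 12 = 2*Z² + 12 = 12 + 2*Z²)
I(4 + 4)*(-19 + 15) = (12 + 2*(4 + 4)²)*(-19 + 15) = (12 + 2*8²)*(-4) = (12 + 2*64)*(-4) = (12 + 128)*(-4) = 140*(-4) = -560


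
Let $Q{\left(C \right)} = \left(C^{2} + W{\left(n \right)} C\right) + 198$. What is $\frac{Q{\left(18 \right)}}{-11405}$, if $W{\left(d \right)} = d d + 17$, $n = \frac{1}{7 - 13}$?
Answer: $- \frac{1657}{22810} \approx -0.072644$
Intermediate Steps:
$n = - \frac{1}{6}$ ($n = \frac{1}{-6} = - \frac{1}{6} \approx -0.16667$)
$W{\left(d \right)} = 17 + d^{2}$ ($W{\left(d \right)} = d^{2} + 17 = 17 + d^{2}$)
$Q{\left(C \right)} = 198 + C^{2} + \frac{613 C}{36}$ ($Q{\left(C \right)} = \left(C^{2} + \left(17 + \left(- \frac{1}{6}\right)^{2}\right) C\right) + 198 = \left(C^{2} + \left(17 + \frac{1}{36}\right) C\right) + 198 = \left(C^{2} + \frac{613 C}{36}\right) + 198 = 198 + C^{2} + \frac{613 C}{36}$)
$\frac{Q{\left(18 \right)}}{-11405} = \frac{198 + 18^{2} + \frac{613}{36} \cdot 18}{-11405} = \left(198 + 324 + \frac{613}{2}\right) \left(- \frac{1}{11405}\right) = \frac{1657}{2} \left(- \frac{1}{11405}\right) = - \frac{1657}{22810}$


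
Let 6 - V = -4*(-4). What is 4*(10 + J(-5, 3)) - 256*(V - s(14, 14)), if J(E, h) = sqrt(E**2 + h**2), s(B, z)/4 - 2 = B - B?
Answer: 4648 + 4*sqrt(34) ≈ 4671.3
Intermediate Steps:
s(B, z) = 8 (s(B, z) = 8 + 4*(B - B) = 8 + 4*0 = 8 + 0 = 8)
V = -10 (V = 6 - (-4)*(-4) = 6 - 1*16 = 6 - 16 = -10)
4*(10 + J(-5, 3)) - 256*(V - s(14, 14)) = 4*(10 + sqrt((-5)**2 + 3**2)) - 256*(-10 - 1*8) = 4*(10 + sqrt(25 + 9)) - 256*(-10 - 8) = 4*(10 + sqrt(34)) - 256*(-18) = (40 + 4*sqrt(34)) + 4608 = 4648 + 4*sqrt(34)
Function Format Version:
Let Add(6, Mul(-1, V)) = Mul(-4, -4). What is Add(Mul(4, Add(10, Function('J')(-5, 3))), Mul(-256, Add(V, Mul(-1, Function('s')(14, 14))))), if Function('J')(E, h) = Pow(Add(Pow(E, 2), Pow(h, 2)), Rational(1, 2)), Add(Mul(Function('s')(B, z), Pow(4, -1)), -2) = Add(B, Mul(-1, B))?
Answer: Add(4648, Mul(4, Pow(34, Rational(1, 2)))) ≈ 4671.3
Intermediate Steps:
Function('s')(B, z) = 8 (Function('s')(B, z) = Add(8, Mul(4, Add(B, Mul(-1, B)))) = Add(8, Mul(4, 0)) = Add(8, 0) = 8)
V = -10 (V = Add(6, Mul(-1, Mul(-4, -4))) = Add(6, Mul(-1, 16)) = Add(6, -16) = -10)
Add(Mul(4, Add(10, Function('J')(-5, 3))), Mul(-256, Add(V, Mul(-1, Function('s')(14, 14))))) = Add(Mul(4, Add(10, Pow(Add(Pow(-5, 2), Pow(3, 2)), Rational(1, 2)))), Mul(-256, Add(-10, Mul(-1, 8)))) = Add(Mul(4, Add(10, Pow(Add(25, 9), Rational(1, 2)))), Mul(-256, Add(-10, -8))) = Add(Mul(4, Add(10, Pow(34, Rational(1, 2)))), Mul(-256, -18)) = Add(Add(40, Mul(4, Pow(34, Rational(1, 2)))), 4608) = Add(4648, Mul(4, Pow(34, Rational(1, 2))))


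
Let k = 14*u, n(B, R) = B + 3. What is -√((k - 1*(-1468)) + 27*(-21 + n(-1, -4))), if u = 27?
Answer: -√1333 ≈ -36.510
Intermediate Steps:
n(B, R) = 3 + B
k = 378 (k = 14*27 = 378)
-√((k - 1*(-1468)) + 27*(-21 + n(-1, -4))) = -√((378 - 1*(-1468)) + 27*(-21 + (3 - 1))) = -√((378 + 1468) + 27*(-21 + 2)) = -√(1846 + 27*(-19)) = -√(1846 - 513) = -√1333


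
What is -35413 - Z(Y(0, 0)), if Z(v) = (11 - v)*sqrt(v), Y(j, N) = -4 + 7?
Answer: -35413 - 8*sqrt(3) ≈ -35427.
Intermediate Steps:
Y(j, N) = 3
Z(v) = sqrt(v)*(11 - v)
-35413 - Z(Y(0, 0)) = -35413 - sqrt(3)*(11 - 1*3) = -35413 - sqrt(3)*(11 - 3) = -35413 - sqrt(3)*8 = -35413 - 8*sqrt(3)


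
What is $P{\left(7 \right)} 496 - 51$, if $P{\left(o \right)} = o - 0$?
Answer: $3421$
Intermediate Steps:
$P{\left(o \right)} = o$ ($P{\left(o \right)} = o + 0 = o$)
$P{\left(7 \right)} 496 - 51 = 7 \cdot 496 - 51 = 3472 - 51 = 3421$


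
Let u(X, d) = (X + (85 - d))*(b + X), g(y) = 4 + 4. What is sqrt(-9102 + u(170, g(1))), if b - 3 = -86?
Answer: sqrt(12387) ≈ 111.30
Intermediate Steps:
g(y) = 8
b = -83 (b = 3 - 86 = -83)
u(X, d) = (-83 + X)*(85 + X - d) (u(X, d) = (X + (85 - d))*(-83 + X) = (85 + X - d)*(-83 + X) = (-83 + X)*(85 + X - d))
sqrt(-9102 + u(170, g(1))) = sqrt(-9102 + (-7055 + 170**2 + 2*170 + 83*8 - 1*170*8)) = sqrt(-9102 + (-7055 + 28900 + 340 + 664 - 1360)) = sqrt(-9102 + 21489) = sqrt(12387)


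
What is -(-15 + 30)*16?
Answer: -240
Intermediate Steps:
-(-15 + 30)*16 = -15*16 = -1*240 = -240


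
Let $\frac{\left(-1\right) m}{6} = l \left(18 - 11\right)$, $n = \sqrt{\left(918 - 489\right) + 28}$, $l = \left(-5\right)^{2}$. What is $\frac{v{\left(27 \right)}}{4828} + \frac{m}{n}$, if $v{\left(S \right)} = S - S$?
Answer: $- \frac{1050 \sqrt{457}}{457} \approx -49.117$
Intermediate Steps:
$l = 25$
$n = \sqrt{457}$ ($n = \sqrt{429 + 28} = \sqrt{457} \approx 21.378$)
$m = -1050$ ($m = - 6 \cdot 25 \left(18 - 11\right) = - 6 \cdot 25 \cdot 7 = \left(-6\right) 175 = -1050$)
$v{\left(S \right)} = 0$
$\frac{v{\left(27 \right)}}{4828} + \frac{m}{n} = \frac{0}{4828} - \frac{1050}{\sqrt{457}} = 0 \cdot \frac{1}{4828} - 1050 \frac{\sqrt{457}}{457} = 0 - \frac{1050 \sqrt{457}}{457} = - \frac{1050 \sqrt{457}}{457}$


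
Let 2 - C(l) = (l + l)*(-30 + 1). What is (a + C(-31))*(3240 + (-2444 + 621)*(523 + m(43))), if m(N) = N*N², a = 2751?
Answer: -139326334750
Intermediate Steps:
m(N) = N³
C(l) = 2 + 58*l (C(l) = 2 - (l + l)*(-30 + 1) = 2 - 2*l*(-29) = 2 - (-58)*l = 2 + 58*l)
(a + C(-31))*(3240 + (-2444 + 621)*(523 + m(43))) = (2751 + (2 + 58*(-31)))*(3240 + (-2444 + 621)*(523 + 43³)) = (2751 + (2 - 1798))*(3240 - 1823*(523 + 79507)) = (2751 - 1796)*(3240 - 1823*80030) = 955*(3240 - 145894690) = 955*(-145891450) = -139326334750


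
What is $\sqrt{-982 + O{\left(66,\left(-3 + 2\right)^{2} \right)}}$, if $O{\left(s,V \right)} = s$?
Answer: $2 i \sqrt{229} \approx 30.266 i$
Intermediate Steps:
$\sqrt{-982 + O{\left(66,\left(-3 + 2\right)^{2} \right)}} = \sqrt{-982 + 66} = \sqrt{-916} = 2 i \sqrt{229}$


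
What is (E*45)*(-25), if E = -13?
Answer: 14625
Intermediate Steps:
(E*45)*(-25) = -13*45*(-25) = -585*(-25) = 14625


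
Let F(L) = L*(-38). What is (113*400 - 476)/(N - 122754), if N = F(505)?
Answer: -11181/35486 ≈ -0.31508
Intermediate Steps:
F(L) = -38*L
N = -19190 (N = -38*505 = -19190)
(113*400 - 476)/(N - 122754) = (113*400 - 476)/(-19190 - 122754) = (45200 - 476)/(-141944) = 44724*(-1/141944) = -11181/35486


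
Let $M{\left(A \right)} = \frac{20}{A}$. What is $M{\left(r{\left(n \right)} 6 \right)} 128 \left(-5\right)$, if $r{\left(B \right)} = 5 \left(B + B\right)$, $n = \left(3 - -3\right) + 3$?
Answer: $- \frac{640}{27} \approx -23.704$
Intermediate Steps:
$n = 9$ ($n = \left(3 + 3\right) + 3 = 6 + 3 = 9$)
$r{\left(B \right)} = 10 B$ ($r{\left(B \right)} = 5 \cdot 2 B = 10 B$)
$M{\left(r{\left(n \right)} 6 \right)} 128 \left(-5\right) = \frac{20}{10 \cdot 9 \cdot 6} \cdot 128 \left(-5\right) = \frac{20}{90 \cdot 6} \left(-640\right) = \frac{20}{540} \left(-640\right) = 20 \cdot \frac{1}{540} \left(-640\right) = \frac{1}{27} \left(-640\right) = - \frac{640}{27}$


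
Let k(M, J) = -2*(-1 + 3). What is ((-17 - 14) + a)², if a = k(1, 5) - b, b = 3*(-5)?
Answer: 400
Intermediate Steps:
k(M, J) = -4 (k(M, J) = -2*2 = -4)
b = -15
a = 11 (a = -4 - 1*(-15) = -4 + 15 = 11)
((-17 - 14) + a)² = ((-17 - 14) + 11)² = (-31 + 11)² = (-20)² = 400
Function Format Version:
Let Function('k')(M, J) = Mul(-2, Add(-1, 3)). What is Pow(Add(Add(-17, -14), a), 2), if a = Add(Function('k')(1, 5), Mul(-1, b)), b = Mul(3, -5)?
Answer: 400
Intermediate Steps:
Function('k')(M, J) = -4 (Function('k')(M, J) = Mul(-2, 2) = -4)
b = -15
a = 11 (a = Add(-4, Mul(-1, -15)) = Add(-4, 15) = 11)
Pow(Add(Add(-17, -14), a), 2) = Pow(Add(Add(-17, -14), 11), 2) = Pow(Add(-31, 11), 2) = Pow(-20, 2) = 400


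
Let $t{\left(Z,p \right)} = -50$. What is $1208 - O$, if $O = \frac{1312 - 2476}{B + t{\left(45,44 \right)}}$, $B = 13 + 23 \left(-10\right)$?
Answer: $\frac{107124}{89} \approx 1203.6$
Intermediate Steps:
$B = -217$ ($B = 13 - 230 = -217$)
$O = \frac{388}{89}$ ($O = \frac{1312 - 2476}{-217 - 50} = - \frac{1164}{-267} = \left(-1164\right) \left(- \frac{1}{267}\right) = \frac{388}{89} \approx 4.3596$)
$1208 - O = 1208 - \frac{388}{89} = \frac{107124}{89}$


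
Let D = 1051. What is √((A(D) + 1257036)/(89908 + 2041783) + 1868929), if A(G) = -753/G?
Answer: 2*√2345237792120109106354063/2240407241 ≈ 1367.1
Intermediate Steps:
√((A(D) + 1257036)/(89908 + 2041783) + 1868929) = √((-753/1051 + 1257036)/(89908 + 2041783) + 1868929) = √((-753*1/1051 + 1257036)/2131691 + 1868929) = √((-753/1051 + 1257036)*(1/2131691) + 1868929) = √((1321144083/1051)*(1/2131691) + 1868929) = √(1321144083/2240407241 + 1868929) = √(4187163385658972/2240407241) = 2*√2345237792120109106354063/2240407241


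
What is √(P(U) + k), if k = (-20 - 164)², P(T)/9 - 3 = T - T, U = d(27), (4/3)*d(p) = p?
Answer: √33883 ≈ 184.07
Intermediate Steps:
d(p) = 3*p/4
U = 81/4 (U = (¾)*27 = 81/4 ≈ 20.250)
P(T) = 27 (P(T) = 27 + 9*(T - T) = 27 + 9*0 = 27 + 0 = 27)
k = 33856 (k = (-184)² = 33856)
√(P(U) + k) = √(27 + 33856) = √33883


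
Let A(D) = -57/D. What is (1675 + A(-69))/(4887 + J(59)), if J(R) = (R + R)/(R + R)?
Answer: 4818/14053 ≈ 0.34284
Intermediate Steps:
J(R) = 1 (J(R) = (2*R)/((2*R)) = (2*R)*(1/(2*R)) = 1)
(1675 + A(-69))/(4887 + J(59)) = (1675 - 57/(-69))/(4887 + 1) = (1675 - 57*(-1/69))/4888 = (1675 + 19/23)*(1/4888) = (38544/23)*(1/4888) = 4818/14053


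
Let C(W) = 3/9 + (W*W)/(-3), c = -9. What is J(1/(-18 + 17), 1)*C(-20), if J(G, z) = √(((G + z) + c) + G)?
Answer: -133*I*√10 ≈ -420.58*I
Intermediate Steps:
J(G, z) = √(-9 + z + 2*G) (J(G, z) = √(((G + z) - 9) + G) = √((-9 + G + z) + G) = √(-9 + z + 2*G))
C(W) = ⅓ - W²/3 (C(W) = 3*(⅑) + W²*(-⅓) = ⅓ - W²/3)
J(1/(-18 + 17), 1)*C(-20) = √(-9 + 1 + 2/(-18 + 17))*(⅓ - ⅓*(-20)²) = √(-9 + 1 + 2/(-1))*(⅓ - ⅓*400) = √(-9 + 1 + 2*(-1))*(⅓ - 400/3) = √(-9 + 1 - 2)*(-133) = √(-10)*(-133) = (I*√10)*(-133) = -133*I*√10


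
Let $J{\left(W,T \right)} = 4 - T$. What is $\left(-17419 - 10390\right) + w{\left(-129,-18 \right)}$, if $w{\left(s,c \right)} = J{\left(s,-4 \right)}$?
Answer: $-27801$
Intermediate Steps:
$w{\left(s,c \right)} = 8$ ($w{\left(s,c \right)} = 4 - -4 = 4 + 4 = 8$)
$\left(-17419 - 10390\right) + w{\left(-129,-18 \right)} = \left(-17419 - 10390\right) + 8 = -27809 + 8 = -27801$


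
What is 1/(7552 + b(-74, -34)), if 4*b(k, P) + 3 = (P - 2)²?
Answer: 4/31501 ≈ 0.00012698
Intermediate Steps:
b(k, P) = -¾ + (-2 + P)²/4 (b(k, P) = -¾ + (P - 2)²/4 = -¾ + (-2 + P)²/4)
1/(7552 + b(-74, -34)) = 1/(7552 + (-¾ + (-2 - 34)²/4)) = 1/(7552 + (-¾ + (¼)*(-36)²)) = 1/(7552 + (-¾ + (¼)*1296)) = 1/(7552 + (-¾ + 324)) = 1/(7552 + 1293/4) = 1/(31501/4) = 4/31501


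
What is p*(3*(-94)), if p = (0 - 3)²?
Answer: -2538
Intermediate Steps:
p = 9 (p = (-3)² = 9)
p*(3*(-94)) = 9*(3*(-94)) = 9*(-282) = -2538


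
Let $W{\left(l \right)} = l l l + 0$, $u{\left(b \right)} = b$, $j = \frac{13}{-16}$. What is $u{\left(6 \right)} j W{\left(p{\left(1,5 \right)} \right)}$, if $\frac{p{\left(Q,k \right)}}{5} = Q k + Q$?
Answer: $-131625$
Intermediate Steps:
$j = - \frac{13}{16}$ ($j = 13 \left(- \frac{1}{16}\right) = - \frac{13}{16} \approx -0.8125$)
$p{\left(Q,k \right)} = 5 Q + 5 Q k$ ($p{\left(Q,k \right)} = 5 \left(Q k + Q\right) = 5 \left(Q + Q k\right) = 5 Q + 5 Q k$)
$W{\left(l \right)} = l^{3}$ ($W{\left(l \right)} = l^{2} l + 0 = l^{3} + 0 = l^{3}$)
$u{\left(6 \right)} j W{\left(p{\left(1,5 \right)} \right)} = 6 \left(- \frac{13}{16}\right) \left(5 \cdot 1 \left(1 + 5\right)\right)^{3} = - \frac{39 \left(5 \cdot 1 \cdot 6\right)^{3}}{8} = - \frac{39 \cdot 30^{3}}{8} = \left(- \frac{39}{8}\right) 27000 = -131625$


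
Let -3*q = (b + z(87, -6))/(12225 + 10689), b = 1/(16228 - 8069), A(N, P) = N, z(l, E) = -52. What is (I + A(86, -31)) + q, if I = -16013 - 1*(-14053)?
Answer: -1051062418505/560865978 ≈ -1874.0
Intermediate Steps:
b = 1/8159 ≈ 0.00012256
I = -1960 (I = -16013 + 14053 = -1960)
q = 424267/560865978 (q = -(1/8159 - 52)/(3*(12225 + 10689)) = -(-424267)/(24477*22914) = -⅓*(-424267/186955326) = 424267/560865978 ≈ 0.00075645)
(I + A(86, -31)) + q = (-1960 + 86) + 424267/560865978 = -1874 + 424267/560865978 = -1051062418505/560865978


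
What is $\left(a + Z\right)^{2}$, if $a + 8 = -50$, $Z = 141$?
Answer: $6889$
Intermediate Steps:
$a = -58$ ($a = -8 - 50 = -58$)
$\left(a + Z\right)^{2} = \left(-58 + 141\right)^{2} = 83^{2} = 6889$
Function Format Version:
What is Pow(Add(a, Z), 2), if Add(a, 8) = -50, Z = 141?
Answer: 6889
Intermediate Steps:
a = -58 (a = Add(-8, -50) = -58)
Pow(Add(a, Z), 2) = Pow(Add(-58, 141), 2) = Pow(83, 2) = 6889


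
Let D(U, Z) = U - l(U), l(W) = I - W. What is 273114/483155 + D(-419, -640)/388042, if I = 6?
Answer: 52785959984/93742216255 ≈ 0.56310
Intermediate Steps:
l(W) = 6 - W
D(U, Z) = -6 + 2*U (D(U, Z) = U - (6 - U) = U + (-6 + U) = -6 + 2*U)
273114/483155 + D(-419, -640)/388042 = 273114/483155 + (-6 + 2*(-419))/388042 = 273114*(1/483155) + (-6 - 838)*(1/388042) = 273114/483155 - 844*1/388042 = 273114/483155 - 422/194021 = 52785959984/93742216255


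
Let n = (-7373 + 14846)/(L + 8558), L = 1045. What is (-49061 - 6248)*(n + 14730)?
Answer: -2607997500289/3201 ≈ -8.1474e+8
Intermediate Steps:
n = 2491/3201 (n = (-7373 + 14846)/(1045 + 8558) = 7473/9603 = 7473*(1/9603) = 2491/3201 ≈ 0.77819)
(-49061 - 6248)*(n + 14730) = (-49061 - 6248)*(2491/3201 + 14730) = -55309*47153221/3201 = -2607997500289/3201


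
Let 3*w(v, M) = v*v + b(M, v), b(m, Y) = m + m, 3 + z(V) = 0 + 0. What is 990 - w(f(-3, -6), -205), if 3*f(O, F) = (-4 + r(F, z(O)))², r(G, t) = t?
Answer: 28019/27 ≈ 1037.7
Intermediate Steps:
z(V) = -3 (z(V) = -3 + (0 + 0) = -3 + 0 = -3)
b(m, Y) = 2*m
f(O, F) = 49/3 (f(O, F) = (-4 - 3)²/3 = (⅓)*(-7)² = (⅓)*49 = 49/3)
w(v, M) = v²/3 + 2*M/3 (w(v, M) = (v*v + 2*M)/3 = (v² + 2*M)/3 = v²/3 + 2*M/3)
990 - w(f(-3, -6), -205) = 990 - ((49/3)²/3 + (⅔)*(-205)) = 990 - ((⅓)*(2401/9) - 410/3) = 990 - (2401/27 - 410/3) = 990 - 1*(-1289/27) = 990 + 1289/27 = 28019/27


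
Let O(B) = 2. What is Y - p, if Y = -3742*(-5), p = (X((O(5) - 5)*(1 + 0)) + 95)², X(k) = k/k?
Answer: 9494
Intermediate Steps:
X(k) = 1
p = 9216 (p = (1 + 95)² = 96² = 9216)
Y = 18710 (Y = -1*(-18710) = 18710)
Y - p = 18710 - 1*9216 = 18710 - 9216 = 9494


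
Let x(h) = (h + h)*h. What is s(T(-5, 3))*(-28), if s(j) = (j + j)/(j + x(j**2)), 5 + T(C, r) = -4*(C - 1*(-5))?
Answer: 56/249 ≈ 0.22490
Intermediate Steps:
x(h) = 2*h**2 (x(h) = (2*h)*h = 2*h**2)
T(C, r) = -25 - 4*C (T(C, r) = -5 - 4*(C - 1*(-5)) = -5 - 4*(C + 5) = -5 - 4*(5 + C) = -5 + (-20 - 4*C) = -25 - 4*C)
s(j) = 2*j/(j + 2*j**4) (s(j) = (j + j)/(j + 2*(j**2)**2) = (2*j)/(j + 2*j**4) = 2*j/(j + 2*j**4))
s(T(-5, 3))*(-28) = (2/(1 + 2*(-25 - 4*(-5))**3))*(-28) = (2/(1 + 2*(-25 + 20)**3))*(-28) = (2/(1 + 2*(-5)**3))*(-28) = (2/(1 + 2*(-125)))*(-28) = (2/(1 - 250))*(-28) = (2/(-249))*(-28) = (2*(-1/249))*(-28) = -2/249*(-28) = 56/249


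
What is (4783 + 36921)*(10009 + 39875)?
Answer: 2080362336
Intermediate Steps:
(4783 + 36921)*(10009 + 39875) = 41704*49884 = 2080362336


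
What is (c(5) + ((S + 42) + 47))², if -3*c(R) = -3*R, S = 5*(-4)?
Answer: 5476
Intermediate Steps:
S = -20
c(R) = R (c(R) = -(-1)*R = R)
(c(5) + ((S + 42) + 47))² = (5 + ((-20 + 42) + 47))² = (5 + (22 + 47))² = (5 + 69)² = 74² = 5476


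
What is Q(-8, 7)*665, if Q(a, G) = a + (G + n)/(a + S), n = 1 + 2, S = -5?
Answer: -75810/13 ≈ -5831.5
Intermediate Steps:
n = 3
Q(a, G) = a + (3 + G)/(-5 + a) (Q(a, G) = a + (G + 3)/(a - 5) = a + (3 + G)/(-5 + a))
Q(-8, 7)*665 = ((3 + 7 + (-8)**2 - 5*(-8))/(-5 - 8))*665 = ((3 + 7 + 64 + 40)/(-13))*665 = -1/13*114*665 = -114/13*665 = -75810/13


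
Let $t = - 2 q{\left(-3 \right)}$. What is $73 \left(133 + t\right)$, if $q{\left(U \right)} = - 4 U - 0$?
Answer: $7957$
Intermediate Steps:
$q{\left(U \right)} = - 4 U$ ($q{\left(U \right)} = - 4 U + 0 = - 4 U$)
$t = -24$ ($t = - 2 \left(\left(-4\right) \left(-3\right)\right) = \left(-2\right) 12 = -24$)
$73 \left(133 + t\right) = 73 \left(133 - 24\right) = 73 \cdot 109 = 7957$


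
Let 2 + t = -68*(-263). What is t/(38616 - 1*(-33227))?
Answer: 17882/71843 ≈ 0.24890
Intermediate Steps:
t = 17882 (t = -2 - 68*(-263) = -2 + 17884 = 17882)
t/(38616 - 1*(-33227)) = 17882/(38616 - 1*(-33227)) = 17882/(38616 + 33227) = 17882/71843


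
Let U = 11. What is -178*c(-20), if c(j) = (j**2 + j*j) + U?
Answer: -144358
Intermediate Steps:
c(j) = 11 + 2*j**2 (c(j) = (j**2 + j*j) + 11 = (j**2 + j**2) + 11 = 2*j**2 + 11 = 11 + 2*j**2)
-178*c(-20) = -178*(11 + 2*(-20)**2) = -178*(11 + 2*400) = -178*(11 + 800) = -178*811 = -144358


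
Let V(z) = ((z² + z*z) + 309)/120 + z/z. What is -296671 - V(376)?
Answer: -35883701/120 ≈ -2.9903e+5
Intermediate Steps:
V(z) = 143/40 + z²/60 (V(z) = ((z² + z²) + 309)*(1/120) + 1 = (2*z² + 309)*(1/120) + 1 = (309 + 2*z²)*(1/120) + 1 = (103/40 + z²/60) + 1 = 143/40 + z²/60)
-296671 - V(376) = -296671 - (143/40 + (1/60)*376²) = -296671 - (143/40 + (1/60)*141376) = -296671 - (143/40 + 35344/15) = -296671 - 1*283181/120 = -296671 - 283181/120 = -35883701/120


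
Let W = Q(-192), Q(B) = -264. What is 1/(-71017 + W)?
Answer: -1/71281 ≈ -1.4029e-5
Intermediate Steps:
W = -264
1/(-71017 + W) = 1/(-71017 - 264) = 1/(-71281) = -1/71281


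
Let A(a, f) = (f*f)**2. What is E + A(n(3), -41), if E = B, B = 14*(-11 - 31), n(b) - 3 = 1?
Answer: 2825173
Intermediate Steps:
n(b) = 4 (n(b) = 3 + 1 = 4)
A(a, f) = f**4 (A(a, f) = (f**2)**2 = f**4)
B = -588 (B = 14*(-42) = -588)
E = -588
E + A(n(3), -41) = -588 + (-41)**4 = -588 + 2825761 = 2825173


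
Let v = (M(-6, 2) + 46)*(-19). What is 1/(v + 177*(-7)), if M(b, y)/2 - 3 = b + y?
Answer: -1/2075 ≈ -0.00048193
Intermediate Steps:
M(b, y) = 6 + 2*b + 2*y (M(b, y) = 6 + 2*(b + y) = 6 + (2*b + 2*y) = 6 + 2*b + 2*y)
v = -836 (v = ((6 + 2*(-6) + 2*2) + 46)*(-19) = ((6 - 12 + 4) + 46)*(-19) = (-2 + 46)*(-19) = 44*(-19) = -836)
1/(v + 177*(-7)) = 1/(-836 + 177*(-7)) = 1/(-836 - 1239) = 1/(-2075) = -1/2075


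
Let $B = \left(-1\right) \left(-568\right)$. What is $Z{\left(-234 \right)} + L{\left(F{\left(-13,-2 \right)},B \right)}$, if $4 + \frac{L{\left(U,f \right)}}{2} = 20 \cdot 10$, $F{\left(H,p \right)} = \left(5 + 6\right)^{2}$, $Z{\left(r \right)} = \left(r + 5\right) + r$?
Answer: $-71$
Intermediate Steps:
$Z{\left(r \right)} = 5 + 2 r$ ($Z{\left(r \right)} = \left(5 + r\right) + r = 5 + 2 r$)
$F{\left(H,p \right)} = 121$ ($F{\left(H,p \right)} = 11^{2} = 121$)
$B = 568$
$L{\left(U,f \right)} = 392$ ($L{\left(U,f \right)} = -8 + 2 \cdot 20 \cdot 10 = -8 + 2 \cdot 200 = -8 + 400 = 392$)
$Z{\left(-234 \right)} + L{\left(F{\left(-13,-2 \right)},B \right)} = \left(5 + 2 \left(-234\right)\right) + 392 = \left(5 - 468\right) + 392 = -463 + 392 = -71$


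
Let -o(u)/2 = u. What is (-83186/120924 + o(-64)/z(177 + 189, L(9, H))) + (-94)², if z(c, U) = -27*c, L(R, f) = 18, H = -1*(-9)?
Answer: 293275720859/33193638 ≈ 8835.3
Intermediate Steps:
o(u) = -2*u
H = 9
(-83186/120924 + o(-64)/z(177 + 189, L(9, H))) + (-94)² = (-83186/120924 + (-2*(-64))/((-27*(177 + 189)))) + (-94)² = (-83186*1/120924 + 128/((-27*366))) + 8836 = (-41593/60462 + 128/(-9882)) + 8836 = (-41593/60462 + 128*(-1/9882)) + 8836 = (-41593/60462 - 64/4941) + 8836 = -23264509/33193638 + 8836 = 293275720859/33193638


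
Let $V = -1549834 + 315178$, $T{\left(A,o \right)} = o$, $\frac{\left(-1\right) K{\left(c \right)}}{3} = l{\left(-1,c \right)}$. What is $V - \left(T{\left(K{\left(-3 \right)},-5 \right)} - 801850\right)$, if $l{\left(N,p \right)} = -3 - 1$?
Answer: $-432801$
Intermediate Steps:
$l{\left(N,p \right)} = -4$ ($l{\left(N,p \right)} = -3 - 1 = -4$)
$K{\left(c \right)} = 12$ ($K{\left(c \right)} = \left(-3\right) \left(-4\right) = 12$)
$V = -1234656$
$V - \left(T{\left(K{\left(-3 \right)},-5 \right)} - 801850\right) = -1234656 - \left(-5 - 801850\right) = -1234656 - -801855 = -1234656 + 801855 = -432801$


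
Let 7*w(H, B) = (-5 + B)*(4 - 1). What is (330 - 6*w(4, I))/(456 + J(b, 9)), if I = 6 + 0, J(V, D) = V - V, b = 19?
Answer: 191/266 ≈ 0.71805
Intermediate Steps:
J(V, D) = 0
I = 6
w(H, B) = -15/7 + 3*B/7 (w(H, B) = ((-5 + B)*(4 - 1))/7 = ((-5 + B)*3)/7 = (-15 + 3*B)/7 = -15/7 + 3*B/7)
(330 - 6*w(4, I))/(456 + J(b, 9)) = (330 - 6*(-15/7 + (3/7)*6))/(456 + 0) = (330 - 6*(-15/7 + 18/7))/456 = (330 - 6*3/7)*(1/456) = (330 - 18/7)*(1/456) = (2292/7)*(1/456) = 191/266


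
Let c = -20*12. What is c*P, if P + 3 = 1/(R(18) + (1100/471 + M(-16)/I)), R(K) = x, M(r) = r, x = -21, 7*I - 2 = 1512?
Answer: 4896008640/6681163 ≈ 732.81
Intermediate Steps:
I = 1514/7 (I = 2/7 + (⅐)*1512 = 2/7 + 216 = 1514/7 ≈ 216.29)
R(K) = -21
P = -20400036/6681163 (P = -3 + 1/(-21 + (1100/471 - 16/1514/7)) = -3 + 1/(-21 + (1100*(1/471) - 16*7/1514)) = -3 + 1/(-21 + (1100/471 - 56/757)) = -3 + 1/(-21 + 806324/356547) = -3 + 1/(-6681163/356547) = -3 - 356547/6681163 = -20400036/6681163 ≈ -3.0534)
c = -240
c*P = -240*(-20400036/6681163) = 4896008640/6681163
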